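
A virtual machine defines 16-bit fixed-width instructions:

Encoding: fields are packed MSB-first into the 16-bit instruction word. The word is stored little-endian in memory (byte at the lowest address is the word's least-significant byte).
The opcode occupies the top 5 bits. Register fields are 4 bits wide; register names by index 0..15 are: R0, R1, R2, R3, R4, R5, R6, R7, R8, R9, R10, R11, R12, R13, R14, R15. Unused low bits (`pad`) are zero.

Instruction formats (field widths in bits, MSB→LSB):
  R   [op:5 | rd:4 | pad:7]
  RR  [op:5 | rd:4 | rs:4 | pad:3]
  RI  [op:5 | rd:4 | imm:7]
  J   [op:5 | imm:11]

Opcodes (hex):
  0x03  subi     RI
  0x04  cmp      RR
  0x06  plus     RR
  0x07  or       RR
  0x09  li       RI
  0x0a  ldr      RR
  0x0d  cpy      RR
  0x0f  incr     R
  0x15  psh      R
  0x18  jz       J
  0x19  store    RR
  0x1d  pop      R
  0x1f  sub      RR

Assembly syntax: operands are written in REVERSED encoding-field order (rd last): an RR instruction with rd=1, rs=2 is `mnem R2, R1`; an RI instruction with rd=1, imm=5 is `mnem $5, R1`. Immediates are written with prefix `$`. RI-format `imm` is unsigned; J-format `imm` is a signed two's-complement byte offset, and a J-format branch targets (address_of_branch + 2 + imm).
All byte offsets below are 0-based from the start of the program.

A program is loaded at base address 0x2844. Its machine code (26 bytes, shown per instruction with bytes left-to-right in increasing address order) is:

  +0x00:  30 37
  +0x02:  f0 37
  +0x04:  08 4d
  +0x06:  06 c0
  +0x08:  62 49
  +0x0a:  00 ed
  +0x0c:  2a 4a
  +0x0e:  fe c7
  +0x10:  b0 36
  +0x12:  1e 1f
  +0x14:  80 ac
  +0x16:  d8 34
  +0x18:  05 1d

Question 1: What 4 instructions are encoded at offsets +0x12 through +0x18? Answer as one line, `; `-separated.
subi $30, R14; psh R9; plus R11, R9; subi $5, R10

+0x12: 1e 1f ⇒ word 0x1f1e (little)
  op=0x1f1e>>11=0x3 ⇒ subi (RI)
  [10:7] rd=14 = R14
  [6:0] imm=30 = $30
+0x14: 80 ac ⇒ word 0xac80 (little)
  op=0xac80>>11=0x15 ⇒ psh (R)
  [10:7] rd=9 = R9
+0x16: d8 34 ⇒ word 0x34d8 (little)
  op=0x34d8>>11=0x6 ⇒ plus (RR)
  [10:7] rd=9 = R9
  [6:3] rs=11 = R11
+0x18: 05 1d ⇒ word 0x1d05 (little)
  op=0x1d05>>11=0x3 ⇒ subi (RI)
  [10:7] rd=10 = R10
  [6:0] imm=5 = $5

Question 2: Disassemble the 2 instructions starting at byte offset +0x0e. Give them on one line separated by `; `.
@+0e  little-endian(fe c7) = 0xc7fe
  top 5b → 0x18 → jz [J]
  imm@[10:0]=0x7fe (s11→-2) ⇒ $-2
@+10  little-endian(b0 36) = 0x36b0
  top 5b → 0x6 → plus [RR]
  rd@[10:7]=0xd ⇒ R13
  rs@[6:3]=0x6 ⇒ R6

jz $-2; plus R6, R13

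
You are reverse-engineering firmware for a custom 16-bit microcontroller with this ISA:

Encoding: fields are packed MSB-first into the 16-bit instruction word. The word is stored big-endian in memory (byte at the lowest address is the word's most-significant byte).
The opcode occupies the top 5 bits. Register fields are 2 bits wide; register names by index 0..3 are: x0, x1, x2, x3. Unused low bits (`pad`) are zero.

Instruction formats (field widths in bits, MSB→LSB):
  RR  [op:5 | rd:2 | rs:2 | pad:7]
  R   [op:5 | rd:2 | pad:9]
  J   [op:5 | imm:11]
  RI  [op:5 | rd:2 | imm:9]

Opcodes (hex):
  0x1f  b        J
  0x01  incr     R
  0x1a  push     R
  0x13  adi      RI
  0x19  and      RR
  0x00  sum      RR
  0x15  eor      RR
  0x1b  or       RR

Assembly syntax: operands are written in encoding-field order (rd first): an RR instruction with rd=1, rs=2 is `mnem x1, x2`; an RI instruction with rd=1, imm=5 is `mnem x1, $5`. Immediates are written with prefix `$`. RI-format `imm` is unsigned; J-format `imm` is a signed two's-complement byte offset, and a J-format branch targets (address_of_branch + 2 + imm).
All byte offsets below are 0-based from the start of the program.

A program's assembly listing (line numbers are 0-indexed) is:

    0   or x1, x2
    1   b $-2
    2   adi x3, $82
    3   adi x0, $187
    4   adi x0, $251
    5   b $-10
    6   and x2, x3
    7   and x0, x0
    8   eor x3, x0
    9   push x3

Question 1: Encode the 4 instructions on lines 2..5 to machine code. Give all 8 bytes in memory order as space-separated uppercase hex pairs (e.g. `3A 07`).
L2: adi op=0x13:5|rd=3:2|imm=82:9 ⇒ 0x9e52 ⇒ big 9e 52
L3: adi op=0x13:5|rd=0:2|imm=187:9 ⇒ 0x98bb ⇒ big 98 bb
L4: adi op=0x13:5|rd=0:2|imm=251:9 ⇒ 0x98fb ⇒ big 98 fb
L5: b op=0x1f:5|imm=-10:11 ⇒ 0xfff6 ⇒ big ff f6

9E 52 98 BB 98 FB FF F6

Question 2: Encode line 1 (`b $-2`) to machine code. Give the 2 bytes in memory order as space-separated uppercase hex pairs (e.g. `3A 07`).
FF FE

line 1 (b): pack op=0x1f:5|imm=-2:11 = 0xfffe; big→ ff fe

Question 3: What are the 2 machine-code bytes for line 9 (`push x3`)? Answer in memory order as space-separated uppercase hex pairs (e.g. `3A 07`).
D6 00

line 9 (push): pack op=0x1a:5|rd=3:2|pad=0:9 = 0xd600; big→ d6 00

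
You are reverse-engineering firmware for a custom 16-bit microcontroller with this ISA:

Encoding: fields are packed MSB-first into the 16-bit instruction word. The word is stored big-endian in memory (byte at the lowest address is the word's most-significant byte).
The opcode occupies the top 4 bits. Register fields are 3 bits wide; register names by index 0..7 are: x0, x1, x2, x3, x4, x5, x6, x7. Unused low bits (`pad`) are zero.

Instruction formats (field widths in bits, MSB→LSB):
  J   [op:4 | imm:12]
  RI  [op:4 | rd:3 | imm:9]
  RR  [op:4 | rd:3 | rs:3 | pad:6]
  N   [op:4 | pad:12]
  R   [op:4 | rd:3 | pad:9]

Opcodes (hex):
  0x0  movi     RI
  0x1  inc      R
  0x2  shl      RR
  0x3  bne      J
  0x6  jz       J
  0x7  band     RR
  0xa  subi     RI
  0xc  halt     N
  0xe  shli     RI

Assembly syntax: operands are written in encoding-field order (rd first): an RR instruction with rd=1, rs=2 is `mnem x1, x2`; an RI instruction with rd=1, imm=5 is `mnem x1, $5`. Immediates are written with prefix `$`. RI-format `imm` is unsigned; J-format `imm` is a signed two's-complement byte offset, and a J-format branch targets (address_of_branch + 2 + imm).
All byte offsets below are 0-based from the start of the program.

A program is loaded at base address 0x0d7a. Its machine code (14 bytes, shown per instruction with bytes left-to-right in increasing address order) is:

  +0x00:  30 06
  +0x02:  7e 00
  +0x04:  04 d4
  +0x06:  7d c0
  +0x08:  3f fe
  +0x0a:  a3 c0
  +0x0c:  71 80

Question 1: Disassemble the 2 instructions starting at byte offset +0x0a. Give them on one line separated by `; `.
+0x0a: a3 c0 ⇒ word 0xa3c0 (big)
  top 4b → 0xa → subi [RI]
  rd: (w>>9)&0x7=0x1 → x1
  imm: (w>>0)&0x1ff=0x1c0 → $448
+0x0c: 71 80 ⇒ word 0x7180 (big)
  top 4b → 0x7 → band [RR]
  rd: (w>>9)&0x7=0x0 → x0
  rs: (w>>6)&0x7=0x6 → x6

subi x1, $448; band x0, x6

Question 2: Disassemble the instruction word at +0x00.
+0x00: 30 06 ⇒ word 0x3006 (big)
  op=0x3006>>12=0x3 ⇒ bne (J)
  [11:0] imm=6 = $6

bne $6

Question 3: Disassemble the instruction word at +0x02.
band x7, x0

[02] 7e 00 → 0x7e00
  opcode bits[15:12]=0x7: band/RR
  rd: (w>>9)&0x7=0x7 → x7
  rs: (w>>6)&0x7=0x0 → x0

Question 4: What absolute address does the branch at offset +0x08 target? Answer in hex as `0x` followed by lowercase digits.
0x0d82

[08] 3f fe → 0x3ffe
  op=0x3ffe>>12=0x3 ⇒ bne (J)
  imm@[11:0]=0xffe (s12→-2) ⇒ $-2
  target = base 0x0d7a + off 0x08 + 2 + imm -2 = 0x0d82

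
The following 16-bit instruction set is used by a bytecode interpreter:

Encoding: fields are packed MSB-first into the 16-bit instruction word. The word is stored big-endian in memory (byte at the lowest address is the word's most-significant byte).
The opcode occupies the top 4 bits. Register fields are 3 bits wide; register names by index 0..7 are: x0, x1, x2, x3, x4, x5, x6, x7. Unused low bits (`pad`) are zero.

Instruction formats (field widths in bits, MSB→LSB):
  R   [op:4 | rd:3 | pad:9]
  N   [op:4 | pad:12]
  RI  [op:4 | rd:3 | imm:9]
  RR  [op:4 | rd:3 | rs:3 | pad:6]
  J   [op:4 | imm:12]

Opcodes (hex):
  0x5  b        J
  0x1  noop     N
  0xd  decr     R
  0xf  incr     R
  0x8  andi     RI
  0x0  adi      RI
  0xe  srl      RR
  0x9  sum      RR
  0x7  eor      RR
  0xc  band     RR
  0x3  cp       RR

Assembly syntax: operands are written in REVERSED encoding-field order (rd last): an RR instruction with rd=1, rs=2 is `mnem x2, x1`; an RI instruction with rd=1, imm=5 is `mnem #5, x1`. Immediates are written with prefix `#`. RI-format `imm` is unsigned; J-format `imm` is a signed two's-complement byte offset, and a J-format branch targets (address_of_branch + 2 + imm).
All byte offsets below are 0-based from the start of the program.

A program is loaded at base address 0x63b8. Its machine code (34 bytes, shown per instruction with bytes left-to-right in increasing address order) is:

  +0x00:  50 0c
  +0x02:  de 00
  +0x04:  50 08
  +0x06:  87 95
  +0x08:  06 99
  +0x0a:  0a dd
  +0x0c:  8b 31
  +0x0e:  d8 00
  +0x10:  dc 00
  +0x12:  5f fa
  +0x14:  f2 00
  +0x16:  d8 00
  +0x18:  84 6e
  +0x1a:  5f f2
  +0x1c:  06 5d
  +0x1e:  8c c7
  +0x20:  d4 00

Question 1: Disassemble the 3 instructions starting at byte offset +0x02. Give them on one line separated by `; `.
decr x7; b #8; andi #405, x3

[02] de 00 → 0xde00
  opcode bits[15:12]=0xd: decr/R
  rd: (w>>9)&0x7=0x7 → x7
[04] 50 08 → 0x5008
  opcode bits[15:12]=0x5: b/J
  imm: (w>>0)&0xfff=0x8 → #8
[06] 87 95 → 0x8795
  opcode bits[15:12]=0x8: andi/RI
  rd: (w>>9)&0x7=0x3 → x3
  imm: (w>>0)&0x1ff=0x195 → #405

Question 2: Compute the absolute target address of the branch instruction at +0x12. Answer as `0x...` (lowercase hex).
@+12  big-endian(5f fa) = 0x5ffa
  opcode bits[15:12]=0x5: b/J
  imm@[11:0]=0xffa (s12→-6) ⇒ #-6
  target = base 0x63b8 + off 0x12 + 2 + imm -6 = 0x63c6

0x63c6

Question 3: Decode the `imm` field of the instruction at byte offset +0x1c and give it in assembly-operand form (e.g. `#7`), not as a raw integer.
#93

[1c] 06 5d → 0x065d
  op=0x065d>>12=0x0 ⇒ adi (RI)
  rd: (w>>9)&0x7=0x3 → x3
  imm: (w>>0)&0x1ff=0x5d → #93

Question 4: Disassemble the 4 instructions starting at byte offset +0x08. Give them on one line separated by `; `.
[08] 06 99 → 0x0699
  top 4b → 0x0 → adi [RI]
  rd: (w>>9)&0x7=0x3 → x3
  imm: (w>>0)&0x1ff=0x99 → #153
[0a] 0a dd → 0x0add
  top 4b → 0x0 → adi [RI]
  rd: (w>>9)&0x7=0x5 → x5
  imm: (w>>0)&0x1ff=0xdd → #221
[0c] 8b 31 → 0x8b31
  top 4b → 0x8 → andi [RI]
  rd: (w>>9)&0x7=0x5 → x5
  imm: (w>>0)&0x1ff=0x131 → #305
[0e] d8 00 → 0xd800
  top 4b → 0xd → decr [R]
  rd: (w>>9)&0x7=0x4 → x4

adi #153, x3; adi #221, x5; andi #305, x5; decr x4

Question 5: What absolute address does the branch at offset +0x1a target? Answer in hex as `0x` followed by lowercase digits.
0x63c6

+0x1a: 5f f2 ⇒ word 0x5ff2 (big)
  op=0x5ff2>>12=0x5 ⇒ b (J)
  imm: (w>>0)&0xfff=0xff2 (s12→-14) → #-14
  target = base 0x63b8 + off 0x1a + 2 + imm -14 = 0x63c6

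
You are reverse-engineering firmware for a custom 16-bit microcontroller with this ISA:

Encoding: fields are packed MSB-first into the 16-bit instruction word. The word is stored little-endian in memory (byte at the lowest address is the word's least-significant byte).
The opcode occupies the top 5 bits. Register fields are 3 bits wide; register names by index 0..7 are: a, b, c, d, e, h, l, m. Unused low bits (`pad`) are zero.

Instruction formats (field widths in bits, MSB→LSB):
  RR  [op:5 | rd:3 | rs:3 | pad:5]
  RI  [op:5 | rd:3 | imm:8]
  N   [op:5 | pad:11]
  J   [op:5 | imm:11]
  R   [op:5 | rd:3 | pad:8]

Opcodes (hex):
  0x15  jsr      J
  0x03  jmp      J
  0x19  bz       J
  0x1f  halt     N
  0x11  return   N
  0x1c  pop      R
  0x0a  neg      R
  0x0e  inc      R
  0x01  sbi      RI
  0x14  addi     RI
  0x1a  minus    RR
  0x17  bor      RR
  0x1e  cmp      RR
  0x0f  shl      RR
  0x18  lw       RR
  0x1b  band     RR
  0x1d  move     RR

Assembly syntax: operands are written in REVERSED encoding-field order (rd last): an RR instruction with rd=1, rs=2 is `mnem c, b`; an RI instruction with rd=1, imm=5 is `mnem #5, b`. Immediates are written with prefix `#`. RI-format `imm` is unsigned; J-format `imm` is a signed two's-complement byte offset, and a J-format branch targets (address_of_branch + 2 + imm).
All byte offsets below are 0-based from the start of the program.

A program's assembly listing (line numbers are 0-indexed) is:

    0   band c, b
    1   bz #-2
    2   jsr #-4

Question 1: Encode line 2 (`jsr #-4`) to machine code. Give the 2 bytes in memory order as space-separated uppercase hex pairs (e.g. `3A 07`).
line 2 (jsr): pack op=0x15:5|imm=-4:11 = 0xaffc; little→ fc af

FC AF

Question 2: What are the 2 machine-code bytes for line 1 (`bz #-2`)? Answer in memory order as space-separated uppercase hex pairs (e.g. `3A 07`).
FE CF

line 1 (bz): pack op=0x19:5|imm=-2:11 = 0xcffe; little→ fe cf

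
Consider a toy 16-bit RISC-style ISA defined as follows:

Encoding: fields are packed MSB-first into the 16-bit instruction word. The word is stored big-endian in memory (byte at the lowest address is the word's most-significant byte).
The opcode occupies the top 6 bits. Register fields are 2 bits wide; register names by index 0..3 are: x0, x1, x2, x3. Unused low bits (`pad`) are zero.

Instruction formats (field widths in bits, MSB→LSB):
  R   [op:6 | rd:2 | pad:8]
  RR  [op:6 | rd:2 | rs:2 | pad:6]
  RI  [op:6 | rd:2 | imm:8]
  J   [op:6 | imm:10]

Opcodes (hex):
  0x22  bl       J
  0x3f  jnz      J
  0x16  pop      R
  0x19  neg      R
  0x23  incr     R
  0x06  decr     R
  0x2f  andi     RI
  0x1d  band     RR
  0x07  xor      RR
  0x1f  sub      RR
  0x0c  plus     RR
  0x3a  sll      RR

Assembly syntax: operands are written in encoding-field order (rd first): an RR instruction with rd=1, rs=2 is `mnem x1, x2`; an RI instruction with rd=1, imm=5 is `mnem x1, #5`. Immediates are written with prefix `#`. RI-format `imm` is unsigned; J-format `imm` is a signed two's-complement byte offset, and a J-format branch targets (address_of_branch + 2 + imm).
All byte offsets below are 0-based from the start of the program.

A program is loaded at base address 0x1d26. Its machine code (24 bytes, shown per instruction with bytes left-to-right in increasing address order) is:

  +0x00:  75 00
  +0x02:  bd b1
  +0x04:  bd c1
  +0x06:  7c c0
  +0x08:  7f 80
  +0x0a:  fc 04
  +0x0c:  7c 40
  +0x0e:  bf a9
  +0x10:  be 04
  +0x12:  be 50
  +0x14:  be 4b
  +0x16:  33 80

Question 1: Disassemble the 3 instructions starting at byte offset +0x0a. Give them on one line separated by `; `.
+0x0a: fc 04 ⇒ word 0xfc04 (big)
  top 6b → 0x3f → jnz [J]
  imm: (w>>0)&0x3ff=0x4 → #4
+0x0c: 7c 40 ⇒ word 0x7c40 (big)
  top 6b → 0x1f → sub [RR]
  rd: (w>>8)&0x3=0x0 → x0
  rs: (w>>6)&0x3=0x1 → x1
+0x0e: bf a9 ⇒ word 0xbfa9 (big)
  top 6b → 0x2f → andi [RI]
  rd: (w>>8)&0x3=0x3 → x3
  imm: (w>>0)&0xff=0xa9 → #169

jnz #4; sub x0, x1; andi x3, #169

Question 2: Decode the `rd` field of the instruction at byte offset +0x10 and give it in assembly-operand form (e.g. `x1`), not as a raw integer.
x2

[10] be 04 → 0xbe04
  top 6b → 0x2f → andi [RI]
  rd: (w>>8)&0x3=0x2 → x2
  imm: (w>>0)&0xff=0x4 → #4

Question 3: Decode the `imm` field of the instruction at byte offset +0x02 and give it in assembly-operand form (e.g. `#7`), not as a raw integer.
#177

[02] bd b1 → 0xbdb1
  op=0xbdb1>>10=0x2f ⇒ andi (RI)
  rd: (w>>8)&0x3=0x1 → x1
  imm: (w>>0)&0xff=0xb1 → #177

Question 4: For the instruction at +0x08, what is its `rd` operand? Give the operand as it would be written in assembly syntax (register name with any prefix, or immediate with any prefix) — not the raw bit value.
+0x08: 7f 80 ⇒ word 0x7f80 (big)
  opcode bits[15:10]=0x1f: sub/RR
  [9:8] rd=3 = x3
  [7:6] rs=2 = x2

x3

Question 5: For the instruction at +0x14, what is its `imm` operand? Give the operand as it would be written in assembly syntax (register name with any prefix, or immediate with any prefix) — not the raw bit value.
@+14  big-endian(be 4b) = 0xbe4b
  opcode bits[15:10]=0x2f: andi/RI
  rd@[9:8]=0x2 ⇒ x2
  imm@[7:0]=0x4b ⇒ #75

#75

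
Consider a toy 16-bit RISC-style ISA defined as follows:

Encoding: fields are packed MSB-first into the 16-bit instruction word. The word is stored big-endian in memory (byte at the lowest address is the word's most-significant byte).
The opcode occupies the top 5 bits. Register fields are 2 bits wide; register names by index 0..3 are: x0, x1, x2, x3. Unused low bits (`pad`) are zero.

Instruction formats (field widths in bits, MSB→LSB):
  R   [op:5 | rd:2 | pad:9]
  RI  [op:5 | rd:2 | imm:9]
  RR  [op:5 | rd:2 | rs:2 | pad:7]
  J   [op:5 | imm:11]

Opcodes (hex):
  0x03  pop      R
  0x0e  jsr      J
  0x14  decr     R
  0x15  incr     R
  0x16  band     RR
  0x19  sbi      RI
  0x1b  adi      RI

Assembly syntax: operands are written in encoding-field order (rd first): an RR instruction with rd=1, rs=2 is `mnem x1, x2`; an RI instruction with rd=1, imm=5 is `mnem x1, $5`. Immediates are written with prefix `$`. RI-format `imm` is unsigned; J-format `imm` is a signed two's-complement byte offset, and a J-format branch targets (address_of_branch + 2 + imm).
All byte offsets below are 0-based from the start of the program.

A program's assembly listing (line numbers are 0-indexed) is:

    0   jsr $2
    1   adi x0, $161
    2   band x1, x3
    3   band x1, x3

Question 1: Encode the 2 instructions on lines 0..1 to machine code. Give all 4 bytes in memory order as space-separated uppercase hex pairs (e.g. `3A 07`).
70 02 D8 A1

0. jsr fields op=0xe:5|imm=2:11 → word 7002h → 70 02
1. adi fields op=0x1b:5|rd=0:2|imm=161:9 → word d8a1h → d8 a1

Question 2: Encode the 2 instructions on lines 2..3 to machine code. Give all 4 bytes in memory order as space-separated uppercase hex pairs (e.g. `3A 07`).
B3 80 B3 80

line 2 (band): pack op=0x16:5|rd=1:2|rs=3:2|pad=0:7 = 0xb380; big→ b3 80
line 3 (band): pack op=0x16:5|rd=1:2|rs=3:2|pad=0:7 = 0xb380; big→ b3 80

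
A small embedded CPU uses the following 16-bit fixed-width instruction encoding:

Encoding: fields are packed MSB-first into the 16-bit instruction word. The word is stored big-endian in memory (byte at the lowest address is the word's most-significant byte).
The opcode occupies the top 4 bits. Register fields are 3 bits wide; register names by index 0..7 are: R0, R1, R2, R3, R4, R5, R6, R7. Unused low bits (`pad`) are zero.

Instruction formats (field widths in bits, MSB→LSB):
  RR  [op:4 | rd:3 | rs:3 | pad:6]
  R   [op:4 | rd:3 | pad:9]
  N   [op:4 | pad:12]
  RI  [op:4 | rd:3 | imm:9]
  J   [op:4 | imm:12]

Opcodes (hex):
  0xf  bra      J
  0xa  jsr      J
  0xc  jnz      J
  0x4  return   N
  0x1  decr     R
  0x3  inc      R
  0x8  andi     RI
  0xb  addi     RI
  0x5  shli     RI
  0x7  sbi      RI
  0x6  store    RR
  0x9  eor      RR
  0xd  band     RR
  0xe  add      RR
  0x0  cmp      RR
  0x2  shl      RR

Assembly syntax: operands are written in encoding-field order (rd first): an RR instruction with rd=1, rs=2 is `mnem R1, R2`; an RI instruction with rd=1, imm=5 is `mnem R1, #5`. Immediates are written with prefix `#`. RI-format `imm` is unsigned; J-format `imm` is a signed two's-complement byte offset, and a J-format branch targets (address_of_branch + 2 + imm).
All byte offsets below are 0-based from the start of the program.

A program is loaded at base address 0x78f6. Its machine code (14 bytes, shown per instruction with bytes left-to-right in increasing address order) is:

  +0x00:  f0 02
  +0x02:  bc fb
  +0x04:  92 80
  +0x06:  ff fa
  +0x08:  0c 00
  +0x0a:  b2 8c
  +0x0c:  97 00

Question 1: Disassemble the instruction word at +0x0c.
eor R3, R4

+0x0c: 97 00 ⇒ word 0x9700 (big)
  top 4b → 0x9 → eor [RR]
  rd: (w>>9)&0x7=0x3 → R3
  rs: (w>>6)&0x7=0x4 → R4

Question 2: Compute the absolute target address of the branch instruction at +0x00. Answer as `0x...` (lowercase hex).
[00] f0 02 → 0xf002
  opcode bits[15:12]=0xf: bra/J
  imm: (w>>0)&0xfff=0x2 → #2
  target = base 0x78f6 + off 0x00 + 2 + imm 2 = 0x78fa

0x78fa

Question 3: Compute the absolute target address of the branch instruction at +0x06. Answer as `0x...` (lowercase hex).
0x78f8

+0x06: ff fa ⇒ word 0xfffa (big)
  opcode bits[15:12]=0xf: bra/J
  [11:0] imm=4090 (s12→-6) = #-6
  target = base 0x78f6 + off 0x06 + 2 + imm -6 = 0x78f8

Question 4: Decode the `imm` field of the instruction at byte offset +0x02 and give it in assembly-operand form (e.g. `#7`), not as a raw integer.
off 0x02: read bc fb as big → 0xbcfb
  op=0xbcfb>>12=0xb ⇒ addi (RI)
  rd: (w>>9)&0x7=0x6 → R6
  imm: (w>>0)&0x1ff=0xfb → #251

#251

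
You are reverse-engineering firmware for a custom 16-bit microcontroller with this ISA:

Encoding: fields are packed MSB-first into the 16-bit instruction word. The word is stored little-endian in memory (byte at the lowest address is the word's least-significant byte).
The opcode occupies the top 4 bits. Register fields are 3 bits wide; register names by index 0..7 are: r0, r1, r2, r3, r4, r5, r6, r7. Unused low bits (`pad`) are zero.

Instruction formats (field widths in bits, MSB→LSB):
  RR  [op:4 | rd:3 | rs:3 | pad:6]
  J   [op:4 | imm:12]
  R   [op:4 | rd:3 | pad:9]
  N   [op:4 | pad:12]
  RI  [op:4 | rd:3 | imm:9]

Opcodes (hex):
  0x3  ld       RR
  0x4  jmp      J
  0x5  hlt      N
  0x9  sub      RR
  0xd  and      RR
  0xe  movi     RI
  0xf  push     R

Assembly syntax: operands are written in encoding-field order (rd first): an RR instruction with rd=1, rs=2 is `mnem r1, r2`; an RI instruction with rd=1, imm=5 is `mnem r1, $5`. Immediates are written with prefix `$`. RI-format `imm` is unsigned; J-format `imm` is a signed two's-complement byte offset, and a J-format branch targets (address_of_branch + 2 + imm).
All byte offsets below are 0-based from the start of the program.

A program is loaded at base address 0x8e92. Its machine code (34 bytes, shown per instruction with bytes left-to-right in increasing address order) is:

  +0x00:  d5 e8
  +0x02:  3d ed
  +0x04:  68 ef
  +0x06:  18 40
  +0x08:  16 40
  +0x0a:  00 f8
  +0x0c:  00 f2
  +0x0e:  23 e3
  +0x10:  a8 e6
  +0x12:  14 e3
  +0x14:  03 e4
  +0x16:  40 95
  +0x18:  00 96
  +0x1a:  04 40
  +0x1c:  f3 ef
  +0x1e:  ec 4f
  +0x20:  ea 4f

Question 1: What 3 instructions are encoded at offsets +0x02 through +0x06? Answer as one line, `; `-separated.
[02] 3d ed → 0xed3d
  op=0xed3d>>12=0xe ⇒ movi (RI)
  [11:9] rd=6 = r6
  [8:0] imm=317 = $317
[04] 68 ef → 0xef68
  op=0xef68>>12=0xe ⇒ movi (RI)
  [11:9] rd=7 = r7
  [8:0] imm=360 = $360
[06] 18 40 → 0x4018
  op=0x4018>>12=0x4 ⇒ jmp (J)
  [11:0] imm=24 = $24

movi r6, $317; movi r7, $360; jmp $24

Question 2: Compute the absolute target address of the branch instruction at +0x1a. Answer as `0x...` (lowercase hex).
0x8eb2

[1a] 04 40 → 0x4004
  opcode bits[15:12]=0x4: jmp/J
  [11:0] imm=4 = $4
  target = base 0x8e92 + off 0x1a + 2 + imm 4 = 0x8eb2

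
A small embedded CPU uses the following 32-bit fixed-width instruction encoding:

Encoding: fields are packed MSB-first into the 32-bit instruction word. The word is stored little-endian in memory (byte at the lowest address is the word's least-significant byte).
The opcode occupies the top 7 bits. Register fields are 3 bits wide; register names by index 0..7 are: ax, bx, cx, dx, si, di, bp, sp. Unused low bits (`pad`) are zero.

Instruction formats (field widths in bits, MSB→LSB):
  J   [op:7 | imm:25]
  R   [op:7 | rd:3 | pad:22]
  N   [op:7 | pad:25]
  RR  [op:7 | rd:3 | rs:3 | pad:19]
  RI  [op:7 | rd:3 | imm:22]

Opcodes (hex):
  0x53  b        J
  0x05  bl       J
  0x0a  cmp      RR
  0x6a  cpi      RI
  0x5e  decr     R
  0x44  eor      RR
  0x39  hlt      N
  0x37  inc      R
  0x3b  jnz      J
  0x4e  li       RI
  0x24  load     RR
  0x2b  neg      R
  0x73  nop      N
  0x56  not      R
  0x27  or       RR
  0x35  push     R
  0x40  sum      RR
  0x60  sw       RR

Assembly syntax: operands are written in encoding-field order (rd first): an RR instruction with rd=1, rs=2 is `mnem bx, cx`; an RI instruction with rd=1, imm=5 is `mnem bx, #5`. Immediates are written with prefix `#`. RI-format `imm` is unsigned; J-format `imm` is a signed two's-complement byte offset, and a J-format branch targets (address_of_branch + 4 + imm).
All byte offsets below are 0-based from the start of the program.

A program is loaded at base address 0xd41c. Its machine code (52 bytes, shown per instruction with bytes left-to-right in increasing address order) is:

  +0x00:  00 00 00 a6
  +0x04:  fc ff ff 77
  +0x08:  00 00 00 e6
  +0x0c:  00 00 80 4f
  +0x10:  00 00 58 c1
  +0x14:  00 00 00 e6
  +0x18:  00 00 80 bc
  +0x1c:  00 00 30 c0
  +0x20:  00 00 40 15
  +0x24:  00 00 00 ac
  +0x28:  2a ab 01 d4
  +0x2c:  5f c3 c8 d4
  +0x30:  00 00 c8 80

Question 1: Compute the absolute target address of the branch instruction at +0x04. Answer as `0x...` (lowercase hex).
@+04  little-endian(fc ff ff 77) = 0x77fffffc
  opcode bits[31:25]=0x3b: jnz/J
  [24:0] imm=33554428 (s25→-4) = #-4
  target = base 0xd41c + off 0x04 + 4 + imm -4 = 0xd420

0xd420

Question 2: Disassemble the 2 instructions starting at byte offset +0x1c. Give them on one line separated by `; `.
@+1c  little-endian(00 00 30 c0) = 0xc0300000
  top 7b → 0x60 → sw [RR]
  [24:22] rd=0 = ax
  [21:19] rs=6 = bp
@+20  little-endian(00 00 40 15) = 0x15400000
  top 7b → 0xa → cmp [RR]
  [24:22] rd=5 = di
  [21:19] rs=0 = ax

sw ax, bp; cmp di, ax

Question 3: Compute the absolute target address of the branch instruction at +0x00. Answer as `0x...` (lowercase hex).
off 0x00: read 00 00 00 a6 as little → 0xa6000000
  top 7b → 0x53 → b [J]
  imm: (w>>0)&0x1ffffff=0x0 → #0
  target = base 0xd41c + off 0x00 + 4 + imm 0 = 0xd420

0xd420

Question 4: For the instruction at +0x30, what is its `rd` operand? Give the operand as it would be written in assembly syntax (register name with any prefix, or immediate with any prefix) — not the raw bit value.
dx

@+30  little-endian(00 00 c8 80) = 0x80c80000
  top 7b → 0x40 → sum [RR]
  rd: (w>>22)&0x7=0x3 → dx
  rs: (w>>19)&0x7=0x1 → bx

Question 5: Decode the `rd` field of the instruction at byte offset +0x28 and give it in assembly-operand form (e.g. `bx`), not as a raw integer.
ax

[28] 2a ab 01 d4 → 0xd401ab2a
  top 7b → 0x6a → cpi [RI]
  rd@[24:22]=0x0 ⇒ ax
  imm@[21:0]=0x1ab2a ⇒ #109354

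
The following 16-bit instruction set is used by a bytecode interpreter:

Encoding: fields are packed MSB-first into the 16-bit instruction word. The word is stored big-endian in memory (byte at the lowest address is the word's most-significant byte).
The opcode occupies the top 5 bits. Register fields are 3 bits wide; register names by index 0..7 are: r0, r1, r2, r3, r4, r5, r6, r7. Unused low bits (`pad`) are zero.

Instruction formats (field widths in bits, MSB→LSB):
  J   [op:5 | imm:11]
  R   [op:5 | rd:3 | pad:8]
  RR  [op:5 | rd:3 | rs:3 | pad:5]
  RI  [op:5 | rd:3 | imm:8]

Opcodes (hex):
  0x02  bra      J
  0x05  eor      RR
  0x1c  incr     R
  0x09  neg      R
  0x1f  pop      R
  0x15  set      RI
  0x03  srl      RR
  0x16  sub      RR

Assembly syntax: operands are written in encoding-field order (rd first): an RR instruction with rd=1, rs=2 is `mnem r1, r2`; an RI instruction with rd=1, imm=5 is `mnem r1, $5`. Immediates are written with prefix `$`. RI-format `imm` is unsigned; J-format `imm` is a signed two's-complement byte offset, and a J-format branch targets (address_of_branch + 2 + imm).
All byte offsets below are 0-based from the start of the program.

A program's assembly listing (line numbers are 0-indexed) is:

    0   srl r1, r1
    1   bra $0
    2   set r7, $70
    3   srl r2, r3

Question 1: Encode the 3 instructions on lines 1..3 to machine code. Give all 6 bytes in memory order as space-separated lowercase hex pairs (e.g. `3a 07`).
10 00 af 46 1a 60

line 1 (bra): pack op=0x2:5|imm=0:11 = 0x1000; big→ 10 00
line 2 (set): pack op=0x15:5|rd=7:3|imm=70:8 = 0xaf46; big→ af 46
line 3 (srl): pack op=0x3:5|rd=2:3|rs=3:3|pad=0:5 = 0x1a60; big→ 1a 60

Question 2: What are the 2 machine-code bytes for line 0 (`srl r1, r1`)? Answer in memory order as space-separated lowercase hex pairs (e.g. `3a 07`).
19 20

0. srl fields op=0x3:5|rd=1:3|rs=1:3|pad=0:5 → word 1920h → 19 20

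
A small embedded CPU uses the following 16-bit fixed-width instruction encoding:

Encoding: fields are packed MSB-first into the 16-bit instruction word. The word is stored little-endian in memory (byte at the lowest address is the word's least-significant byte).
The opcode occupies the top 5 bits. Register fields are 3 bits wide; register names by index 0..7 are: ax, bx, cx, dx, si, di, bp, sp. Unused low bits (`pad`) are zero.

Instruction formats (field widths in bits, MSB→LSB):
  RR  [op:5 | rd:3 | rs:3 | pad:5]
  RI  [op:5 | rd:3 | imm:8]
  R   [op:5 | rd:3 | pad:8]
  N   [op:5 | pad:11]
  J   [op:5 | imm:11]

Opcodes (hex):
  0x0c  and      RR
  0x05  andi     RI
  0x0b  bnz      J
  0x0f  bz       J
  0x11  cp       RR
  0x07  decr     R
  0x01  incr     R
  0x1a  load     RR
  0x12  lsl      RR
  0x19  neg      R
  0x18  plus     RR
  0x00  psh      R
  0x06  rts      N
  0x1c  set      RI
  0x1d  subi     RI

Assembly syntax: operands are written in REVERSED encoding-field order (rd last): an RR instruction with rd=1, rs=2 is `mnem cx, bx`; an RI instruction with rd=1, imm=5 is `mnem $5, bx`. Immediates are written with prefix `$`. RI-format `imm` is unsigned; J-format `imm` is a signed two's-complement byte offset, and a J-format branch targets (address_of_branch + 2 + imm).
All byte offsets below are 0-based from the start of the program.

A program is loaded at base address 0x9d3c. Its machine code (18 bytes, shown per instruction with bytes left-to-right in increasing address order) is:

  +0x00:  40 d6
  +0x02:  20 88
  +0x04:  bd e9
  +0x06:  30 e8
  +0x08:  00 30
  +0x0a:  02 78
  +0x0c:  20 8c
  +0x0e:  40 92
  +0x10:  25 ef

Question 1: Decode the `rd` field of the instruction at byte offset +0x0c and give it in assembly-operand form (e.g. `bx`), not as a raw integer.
si

[0c] 20 8c → 0x8c20
  top 5b → 0x11 → cp [RR]
  rd@[10:8]=0x4 ⇒ si
  rs@[7:5]=0x1 ⇒ bx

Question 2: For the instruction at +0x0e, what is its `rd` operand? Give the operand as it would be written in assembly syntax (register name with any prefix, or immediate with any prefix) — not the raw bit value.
cx

off 0x0e: read 40 92 as little → 0x9240
  top 5b → 0x12 → lsl [RR]
  rd@[10:8]=0x2 ⇒ cx
  rs@[7:5]=0x2 ⇒ cx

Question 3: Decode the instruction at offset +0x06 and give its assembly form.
off 0x06: read 30 e8 as little → 0xe830
  opcode bits[15:11]=0x1d: subi/RI
  rd: (w>>8)&0x7=0x0 → ax
  imm: (w>>0)&0xff=0x30 → $48

subi $48, ax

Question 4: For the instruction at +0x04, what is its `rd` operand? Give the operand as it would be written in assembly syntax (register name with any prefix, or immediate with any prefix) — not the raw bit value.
[04] bd e9 → 0xe9bd
  op=0xe9bd>>11=0x1d ⇒ subi (RI)
  rd@[10:8]=0x1 ⇒ bx
  imm@[7:0]=0xbd ⇒ $189

bx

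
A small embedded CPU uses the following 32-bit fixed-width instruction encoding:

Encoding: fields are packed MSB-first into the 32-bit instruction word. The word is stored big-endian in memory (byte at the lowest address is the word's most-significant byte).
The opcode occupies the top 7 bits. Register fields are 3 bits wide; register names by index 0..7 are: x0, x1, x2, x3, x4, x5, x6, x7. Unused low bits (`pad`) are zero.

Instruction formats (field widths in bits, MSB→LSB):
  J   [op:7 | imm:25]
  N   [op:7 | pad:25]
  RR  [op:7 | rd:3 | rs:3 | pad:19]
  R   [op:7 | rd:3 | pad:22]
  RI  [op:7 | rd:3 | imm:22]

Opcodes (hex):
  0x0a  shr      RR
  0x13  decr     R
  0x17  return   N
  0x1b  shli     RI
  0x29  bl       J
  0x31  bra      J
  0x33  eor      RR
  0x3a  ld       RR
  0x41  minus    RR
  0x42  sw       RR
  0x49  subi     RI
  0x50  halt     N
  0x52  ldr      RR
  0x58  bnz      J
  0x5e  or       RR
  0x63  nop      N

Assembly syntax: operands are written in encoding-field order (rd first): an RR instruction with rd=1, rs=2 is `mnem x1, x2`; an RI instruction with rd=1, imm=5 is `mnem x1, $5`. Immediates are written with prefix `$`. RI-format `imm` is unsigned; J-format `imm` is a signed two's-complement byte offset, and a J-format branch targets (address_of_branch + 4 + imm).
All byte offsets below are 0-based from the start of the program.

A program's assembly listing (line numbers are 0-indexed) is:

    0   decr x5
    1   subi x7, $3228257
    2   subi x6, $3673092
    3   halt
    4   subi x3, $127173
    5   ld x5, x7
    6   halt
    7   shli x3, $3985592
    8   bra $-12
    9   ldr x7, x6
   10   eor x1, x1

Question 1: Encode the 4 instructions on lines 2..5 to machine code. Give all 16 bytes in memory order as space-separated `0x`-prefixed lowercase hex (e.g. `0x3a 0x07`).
0x93 0xb8 0x0c 0x04 0xa0 0x00 0x00 0x00 0x92 0xc1 0xf0 0xc5 0x75 0x78 0x00 0x00

L2: subi op=0x49:7|rd=6:3|imm=3673092:22 ⇒ 0x93b80c04 ⇒ big 93 b8 0c 04
L3: halt op=0x50:7|pad=0:25 ⇒ 0xa0000000 ⇒ big a0 00 00 00
L4: subi op=0x49:7|rd=3:3|imm=127173:22 ⇒ 0x92c1f0c5 ⇒ big 92 c1 f0 c5
L5: ld op=0x3a:7|rd=5:3|rs=7:3|pad=0:19 ⇒ 0x75780000 ⇒ big 75 78 00 00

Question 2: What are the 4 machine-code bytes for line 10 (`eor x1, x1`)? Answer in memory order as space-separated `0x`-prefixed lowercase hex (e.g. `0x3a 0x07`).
10. eor fields op=0x33:7|rd=1:3|rs=1:3|pad=0:19 → word 66480000h → 66 48 00 00

0x66 0x48 0x00 0x00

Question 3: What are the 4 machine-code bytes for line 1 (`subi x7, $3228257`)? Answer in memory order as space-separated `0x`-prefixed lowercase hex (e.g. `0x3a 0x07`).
0x93 0xf1 0x42 0x61

1. subi fields op=0x49:7|rd=7:3|imm=3228257:22 → word 93f14261h → 93 f1 42 61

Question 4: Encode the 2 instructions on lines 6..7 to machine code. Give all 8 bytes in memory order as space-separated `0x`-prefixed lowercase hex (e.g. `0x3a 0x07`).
0xa0 0x00 0x00 0x00 0x36 0xfc 0xd0 0xb8

6. halt fields op=0x50:7|pad=0:25 → word a0000000h → a0 00 00 00
7. shli fields op=0x1b:7|rd=3:3|imm=3985592:22 → word 36fcd0b8h → 36 fc d0 b8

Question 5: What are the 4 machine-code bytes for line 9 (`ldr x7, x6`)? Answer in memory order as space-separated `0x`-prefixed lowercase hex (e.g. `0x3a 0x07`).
0xa5 0xf0 0x00 0x00

9. ldr fields op=0x52:7|rd=7:3|rs=6:3|pad=0:19 → word a5f00000h → a5 f0 00 00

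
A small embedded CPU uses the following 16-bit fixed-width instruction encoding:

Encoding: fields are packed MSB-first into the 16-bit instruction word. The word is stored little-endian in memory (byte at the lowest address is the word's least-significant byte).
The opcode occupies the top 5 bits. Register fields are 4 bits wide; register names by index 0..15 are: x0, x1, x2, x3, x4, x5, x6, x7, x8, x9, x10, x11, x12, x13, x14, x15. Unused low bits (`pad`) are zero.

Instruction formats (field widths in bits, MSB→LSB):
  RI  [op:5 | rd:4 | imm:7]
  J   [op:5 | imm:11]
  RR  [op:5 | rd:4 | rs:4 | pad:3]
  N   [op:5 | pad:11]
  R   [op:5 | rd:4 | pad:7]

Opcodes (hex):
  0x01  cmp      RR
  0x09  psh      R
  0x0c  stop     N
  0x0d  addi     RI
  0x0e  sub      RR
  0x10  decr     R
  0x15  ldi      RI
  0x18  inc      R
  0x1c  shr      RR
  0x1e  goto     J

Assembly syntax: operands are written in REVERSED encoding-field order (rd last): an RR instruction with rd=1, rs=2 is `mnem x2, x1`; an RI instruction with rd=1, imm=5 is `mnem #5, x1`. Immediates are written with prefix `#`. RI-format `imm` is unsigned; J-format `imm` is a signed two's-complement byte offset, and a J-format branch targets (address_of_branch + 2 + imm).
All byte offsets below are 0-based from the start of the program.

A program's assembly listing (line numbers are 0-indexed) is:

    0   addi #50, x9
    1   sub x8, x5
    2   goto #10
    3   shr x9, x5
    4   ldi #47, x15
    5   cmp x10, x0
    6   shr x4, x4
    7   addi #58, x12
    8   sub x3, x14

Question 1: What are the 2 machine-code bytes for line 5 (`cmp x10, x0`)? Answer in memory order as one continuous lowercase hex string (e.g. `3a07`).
line 5 (cmp): pack op=0x1:5|rd=0:4|rs=10:4|pad=0:3 = 0x0850; little→ 50 08

5008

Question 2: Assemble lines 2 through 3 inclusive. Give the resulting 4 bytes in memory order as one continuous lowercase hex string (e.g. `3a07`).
0af0c8e2

2. goto fields op=0x1e:5|imm=10:11 → word f00ah → 0a f0
3. shr fields op=0x1c:5|rd=5:4|rs=9:4|pad=0:3 → word e2c8h → c8 e2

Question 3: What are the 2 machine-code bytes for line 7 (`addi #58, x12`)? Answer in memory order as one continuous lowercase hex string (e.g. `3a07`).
L7: addi op=0xd:5|rd=12:4|imm=58:7 ⇒ 0x6e3a ⇒ little 3a 6e

3a6e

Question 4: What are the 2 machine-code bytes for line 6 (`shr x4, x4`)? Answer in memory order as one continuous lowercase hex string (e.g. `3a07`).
line 6 (shr): pack op=0x1c:5|rd=4:4|rs=4:4|pad=0:3 = 0xe220; little→ 20 e2

20e2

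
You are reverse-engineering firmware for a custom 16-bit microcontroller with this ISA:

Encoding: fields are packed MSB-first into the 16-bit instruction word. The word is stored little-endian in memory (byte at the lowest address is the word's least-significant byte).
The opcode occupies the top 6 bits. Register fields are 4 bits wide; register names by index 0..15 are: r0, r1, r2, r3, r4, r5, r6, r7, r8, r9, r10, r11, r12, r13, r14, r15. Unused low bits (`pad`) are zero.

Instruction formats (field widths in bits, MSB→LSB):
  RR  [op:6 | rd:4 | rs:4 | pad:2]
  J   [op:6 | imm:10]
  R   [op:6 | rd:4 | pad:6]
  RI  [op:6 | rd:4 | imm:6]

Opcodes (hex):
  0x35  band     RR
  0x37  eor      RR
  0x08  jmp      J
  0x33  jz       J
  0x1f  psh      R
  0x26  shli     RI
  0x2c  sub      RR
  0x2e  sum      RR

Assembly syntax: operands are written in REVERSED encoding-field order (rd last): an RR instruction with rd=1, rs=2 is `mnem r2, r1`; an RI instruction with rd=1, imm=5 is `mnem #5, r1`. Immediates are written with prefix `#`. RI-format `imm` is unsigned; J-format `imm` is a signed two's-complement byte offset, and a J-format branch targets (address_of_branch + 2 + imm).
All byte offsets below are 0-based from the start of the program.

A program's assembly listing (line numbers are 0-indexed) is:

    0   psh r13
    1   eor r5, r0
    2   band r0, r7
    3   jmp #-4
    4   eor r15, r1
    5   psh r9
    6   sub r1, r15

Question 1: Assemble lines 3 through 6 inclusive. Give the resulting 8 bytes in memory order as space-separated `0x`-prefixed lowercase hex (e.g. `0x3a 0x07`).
0xfc 0x23 0x7c 0xdc 0x40 0x7e 0xc4 0xb3

L3: jmp op=0x8:6|imm=-4:10 ⇒ 0x23fc ⇒ little fc 23
L4: eor op=0x37:6|rd=1:4|rs=15:4|pad=0:2 ⇒ 0xdc7c ⇒ little 7c dc
L5: psh op=0x1f:6|rd=9:4|pad=0:6 ⇒ 0x7e40 ⇒ little 40 7e
L6: sub op=0x2c:6|rd=15:4|rs=1:4|pad=0:2 ⇒ 0xb3c4 ⇒ little c4 b3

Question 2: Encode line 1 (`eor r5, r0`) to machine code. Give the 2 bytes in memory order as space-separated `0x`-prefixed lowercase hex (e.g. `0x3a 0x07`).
0x14 0xdc

1. eor fields op=0x37:6|rd=0:4|rs=5:4|pad=0:2 → word dc14h → 14 dc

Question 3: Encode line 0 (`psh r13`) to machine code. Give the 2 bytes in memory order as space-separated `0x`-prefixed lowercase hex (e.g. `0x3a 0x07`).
0x40 0x7f

line 0 (psh): pack op=0x1f:6|rd=13:4|pad=0:6 = 0x7f40; little→ 40 7f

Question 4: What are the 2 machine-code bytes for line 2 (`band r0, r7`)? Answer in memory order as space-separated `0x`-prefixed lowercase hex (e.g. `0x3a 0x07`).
L2: band op=0x35:6|rd=7:4|rs=0:4|pad=0:2 ⇒ 0xd5c0 ⇒ little c0 d5

0xc0 0xd5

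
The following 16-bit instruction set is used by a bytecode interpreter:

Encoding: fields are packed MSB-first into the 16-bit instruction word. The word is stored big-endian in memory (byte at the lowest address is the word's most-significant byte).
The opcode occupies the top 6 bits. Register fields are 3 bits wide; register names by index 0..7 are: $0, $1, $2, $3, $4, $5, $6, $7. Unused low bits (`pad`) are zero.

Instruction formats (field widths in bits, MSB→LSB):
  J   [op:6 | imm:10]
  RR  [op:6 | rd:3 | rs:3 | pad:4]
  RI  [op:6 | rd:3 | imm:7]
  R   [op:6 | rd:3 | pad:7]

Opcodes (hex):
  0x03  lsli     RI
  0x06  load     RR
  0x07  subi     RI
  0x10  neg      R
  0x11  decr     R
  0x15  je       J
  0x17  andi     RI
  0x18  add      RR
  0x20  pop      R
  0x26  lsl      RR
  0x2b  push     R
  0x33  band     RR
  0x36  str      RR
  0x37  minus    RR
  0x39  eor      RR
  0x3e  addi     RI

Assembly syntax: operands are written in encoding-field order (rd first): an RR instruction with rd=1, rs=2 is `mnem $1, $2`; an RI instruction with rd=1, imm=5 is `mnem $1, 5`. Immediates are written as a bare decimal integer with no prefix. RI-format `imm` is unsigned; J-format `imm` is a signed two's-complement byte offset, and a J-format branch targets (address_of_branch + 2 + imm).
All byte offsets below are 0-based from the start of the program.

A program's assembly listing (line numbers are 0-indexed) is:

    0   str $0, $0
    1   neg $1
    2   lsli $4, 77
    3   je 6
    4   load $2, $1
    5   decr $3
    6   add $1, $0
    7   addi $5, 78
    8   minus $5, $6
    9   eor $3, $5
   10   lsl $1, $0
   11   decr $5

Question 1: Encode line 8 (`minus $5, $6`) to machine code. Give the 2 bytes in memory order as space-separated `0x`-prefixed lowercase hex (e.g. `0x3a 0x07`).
0xde 0xe0

L8: minus op=0x37:6|rd=5:3|rs=6:3|pad=0:4 ⇒ 0xdee0 ⇒ big de e0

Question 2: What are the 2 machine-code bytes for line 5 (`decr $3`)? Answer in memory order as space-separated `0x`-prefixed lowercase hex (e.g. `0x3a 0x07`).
L5: decr op=0x11:6|rd=3:3|pad=0:7 ⇒ 0x4580 ⇒ big 45 80

0x45 0x80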